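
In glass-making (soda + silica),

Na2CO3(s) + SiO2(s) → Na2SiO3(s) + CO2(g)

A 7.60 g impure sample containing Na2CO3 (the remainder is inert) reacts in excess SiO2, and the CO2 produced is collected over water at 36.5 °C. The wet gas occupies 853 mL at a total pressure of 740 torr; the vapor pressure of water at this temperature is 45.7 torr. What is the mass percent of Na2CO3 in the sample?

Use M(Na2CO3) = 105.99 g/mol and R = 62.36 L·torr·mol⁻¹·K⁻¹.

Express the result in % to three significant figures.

P(CO2) = 740 − 45.7 = 694.3 torr
n(CO2) = PV/RT = (694.3 × 0.8530) / (62.36 × 309.65) = 0.03067 mol
n(Na2CO3) = (1/1) × 0.03067 = 0.03067 mol
m(Na2CO3) = 0.03067 × 105.99 = 3.251 g
%Na2CO3 = 3.251 / 7.60 × 100 = 42.78%

42.8 %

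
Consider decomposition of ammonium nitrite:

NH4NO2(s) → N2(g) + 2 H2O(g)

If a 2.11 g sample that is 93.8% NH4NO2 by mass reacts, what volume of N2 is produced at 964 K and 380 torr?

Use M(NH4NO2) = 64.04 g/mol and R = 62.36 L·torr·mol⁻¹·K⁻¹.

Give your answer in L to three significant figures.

mass of NH4NO2 = 2.11 × 93.8/100 = 1.979 g
n(NH4NO2) = 1.979 / 64.04 = 0.03090 mol
n(N2) = (1/1) × 0.03090 = 0.03090 mol
V = nRT/P = 0.03090 × 62.36 × 964 / 380 = 4.888 L

4.89 L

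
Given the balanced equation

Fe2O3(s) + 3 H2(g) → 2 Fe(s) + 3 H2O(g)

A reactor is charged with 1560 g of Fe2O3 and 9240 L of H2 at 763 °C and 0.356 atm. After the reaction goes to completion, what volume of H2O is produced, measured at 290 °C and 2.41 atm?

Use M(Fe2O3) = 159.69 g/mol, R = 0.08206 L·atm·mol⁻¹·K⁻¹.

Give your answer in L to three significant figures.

n(Fe2O3) = 1560 / 159.69 = 9.769 mol
n(H2) = PV/RT = (0.356 × 9240) / (0.08206 × 1036.15) = 38.69 mol
For 9.769 mol Fe2O3, stoichiometry requires (3/1) × 9.769 = 29.31 mol H2; 38.69 mol is available, so Fe2O3 is limiting.
n(H2O) = (3/1) × 9.769 = 29.31 mol
V(H2O) = nRT/P = 29.31 × 0.08206 × 563.15 / 2.41 = 562.0 L

562 L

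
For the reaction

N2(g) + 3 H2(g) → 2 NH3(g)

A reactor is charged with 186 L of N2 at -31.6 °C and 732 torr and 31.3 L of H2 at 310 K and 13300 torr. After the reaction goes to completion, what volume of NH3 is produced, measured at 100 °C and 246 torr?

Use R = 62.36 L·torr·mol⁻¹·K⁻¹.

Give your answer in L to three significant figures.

1360 L

n(N2) = PV/RT = (732 × 186) / (62.36 × 241.55) = 9.039 mol
n(H2) = PV/RT = (13300 × 31.3) / (62.36 × 310) = 21.53 mol
For 9.039 mol N2, stoichiometry requires (3/1) × 9.039 = 27.12 mol H2; 21.53 mol is available, so H2 is limiting.
n(NH3) = (2/3) × 21.53 = 14.35 mol
V(NH3) = nRT/P = 14.35 × 62.36 × 373.15 / 246 = 1357 L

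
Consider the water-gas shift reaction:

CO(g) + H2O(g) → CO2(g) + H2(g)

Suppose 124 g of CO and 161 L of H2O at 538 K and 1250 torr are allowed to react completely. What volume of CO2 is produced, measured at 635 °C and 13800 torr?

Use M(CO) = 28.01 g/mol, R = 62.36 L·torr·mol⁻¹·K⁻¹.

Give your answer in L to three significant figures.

18.2 L

n(CO) = 124 / 28.01 = 4.427 mol
n(H2O) = PV/RT = (1250 × 161) / (62.36 × 538) = 5.999 mol
For 4.427 mol CO, stoichiometry requires (1/1) × 4.427 = 4.427 mol H2O; 5.999 mol is available, so CO is limiting.
n(CO2) = (1/1) × 4.427 = 4.427 mol
V(CO2) = nRT/P = 4.427 × 62.36 × 908.15 / 13800 = 18.17 L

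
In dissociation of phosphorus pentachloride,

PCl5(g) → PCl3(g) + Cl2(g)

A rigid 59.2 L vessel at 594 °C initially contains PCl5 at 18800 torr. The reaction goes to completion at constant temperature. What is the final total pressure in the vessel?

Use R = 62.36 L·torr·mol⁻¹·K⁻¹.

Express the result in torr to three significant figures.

37600 torr

Since T and V are fixed, P_final/P_initial = n_final/n_initial = 2/1.
P_final = (2/1) × 18800 = 37600 torr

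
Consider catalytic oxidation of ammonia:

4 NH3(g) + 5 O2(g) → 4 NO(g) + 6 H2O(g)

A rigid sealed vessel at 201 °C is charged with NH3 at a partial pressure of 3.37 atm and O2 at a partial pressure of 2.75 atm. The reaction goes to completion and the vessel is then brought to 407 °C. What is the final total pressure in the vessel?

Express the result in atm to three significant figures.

9.57 atm

With V and T fixed, P_i ∝ n_i, so the mole ratios apply directly to partial pressures at 201 °C.
P(O2) required for 3.37 atm of NH3 = (5/4) × 3.37 = 4.213 atm; available 2.75 atm, so O2 is limiting.
P(NH3) remaining = 3.37 − (4/5) × 2.75 = 1.170 atm
P(gaseous products) = (4+6)/5 × 2.75 = 5.500 atm
P_total at 201 °C = 1.170 + 5.500 = 6.670 atm
Scaling to 407 °C: P = 6.670 × 680.15/474.15 = 9.568 atm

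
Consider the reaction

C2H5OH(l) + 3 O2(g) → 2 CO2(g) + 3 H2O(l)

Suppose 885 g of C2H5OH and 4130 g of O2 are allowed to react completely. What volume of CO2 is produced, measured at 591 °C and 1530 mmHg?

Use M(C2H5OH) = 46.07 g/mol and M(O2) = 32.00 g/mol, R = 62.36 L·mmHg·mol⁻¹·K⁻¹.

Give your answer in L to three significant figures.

n(C2H5OH) = 885 / 46.07 = 19.21 mol
n(O2) = 4130 / 32.00 = 129.1 mol
For 19.21 mol C2H5OH, stoichiometry requires (3/1) × 19.21 = 57.63 mol O2; 129.1 mol is available, so C2H5OH is limiting.
n(CO2) = (2/1) × 19.21 = 38.42 mol
V(CO2) = nRT/P = 38.42 × 62.36 × 864.15 / 1530 = 1353 L

1350 L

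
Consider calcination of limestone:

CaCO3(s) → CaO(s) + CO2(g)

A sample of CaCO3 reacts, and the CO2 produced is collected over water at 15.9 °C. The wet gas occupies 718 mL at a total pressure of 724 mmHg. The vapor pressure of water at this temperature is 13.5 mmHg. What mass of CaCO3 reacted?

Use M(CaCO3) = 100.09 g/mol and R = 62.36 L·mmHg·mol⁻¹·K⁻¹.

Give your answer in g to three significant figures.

P(CO2) = 724 − 13.5 = 710.5 mmHg
n(CO2) = PV/RT = (710.5 × 0.7180) / (62.36 × 289.05) = 0.02830 mol
n(CaCO3) = (1/1) × 0.02830 = 0.02830 mol
m(CaCO3) = 0.02830 × 100.09 = 2.833 g

2.83 g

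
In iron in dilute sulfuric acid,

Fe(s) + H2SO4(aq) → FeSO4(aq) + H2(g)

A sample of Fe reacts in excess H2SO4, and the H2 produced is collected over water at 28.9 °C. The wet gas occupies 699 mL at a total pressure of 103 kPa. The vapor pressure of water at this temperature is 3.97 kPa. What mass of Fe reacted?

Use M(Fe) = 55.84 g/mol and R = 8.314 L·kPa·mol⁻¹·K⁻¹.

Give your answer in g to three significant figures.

1.54 g

P(H2) = 103 − 3.97 = 99.03 kPa
n(H2) = PV/RT = (99.03 × 0.6990) / (8.314 × 302.05) = 0.02756 mol
n(Fe) = (1/1) × 0.02756 = 0.02756 mol
m(Fe) = 0.02756 × 55.84 = 1.539 g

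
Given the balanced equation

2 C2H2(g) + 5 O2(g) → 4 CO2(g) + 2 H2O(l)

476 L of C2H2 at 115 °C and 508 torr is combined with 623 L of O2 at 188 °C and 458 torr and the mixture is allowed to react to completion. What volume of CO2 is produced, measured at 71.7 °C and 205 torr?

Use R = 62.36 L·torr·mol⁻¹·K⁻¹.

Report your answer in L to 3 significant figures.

n(C2H2) = PV/RT = (508 × 476) / (62.36 × 388.15) = 9.990 mol
n(O2) = PV/RT = (458 × 623) / (62.36 × 461.15) = 9.922 mol
For 9.990 mol C2H2, stoichiometry requires (5/2) × 9.990 = 24.98 mol O2; 9.922 mol is available, so O2 is limiting.
n(CO2) = (4/5) × 9.922 = 7.938 mol
V(CO2) = nRT/P = 7.938 × 62.36 × 344.85 / 205 = 832.7 L

833 L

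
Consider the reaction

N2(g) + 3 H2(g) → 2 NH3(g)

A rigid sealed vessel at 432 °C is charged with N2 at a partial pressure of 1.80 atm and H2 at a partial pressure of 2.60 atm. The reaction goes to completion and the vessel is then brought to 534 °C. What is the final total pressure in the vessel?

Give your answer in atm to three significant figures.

3.05 atm

With V and T fixed, P_i ∝ n_i, so the mole ratios apply directly to partial pressures at 432 °C.
P(H2) required for 1.80 atm of N2 = (3/1) × 1.80 = 5.400 atm; available 2.60 atm, so H2 is limiting.
P(N2) remaining = 1.80 − (1/3) × 2.60 = 0.9333 atm
P(gaseous products) = (2)/3 × 2.60 = 1.733 atm
P_total at 432 °C = 0.9333 + 1.733 = 2.666 atm
Scaling to 534 °C: P = 2.666 × 807.15/705.15 = 3.052 atm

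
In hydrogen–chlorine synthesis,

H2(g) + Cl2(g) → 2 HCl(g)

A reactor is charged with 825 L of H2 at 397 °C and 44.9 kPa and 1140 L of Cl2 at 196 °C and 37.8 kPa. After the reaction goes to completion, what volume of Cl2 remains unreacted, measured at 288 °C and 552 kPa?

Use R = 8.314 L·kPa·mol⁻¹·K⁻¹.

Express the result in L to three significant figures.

n(H2) = PV/RT = (44.9 × 825) / (8.314 × 670.15) = 6.648 mol
n(Cl2) = PV/RT = (37.8 × 1140) / (8.314 × 469.15) = 11.05 mol
For 6.648 mol H2, stoichiometry requires (1/1) × 6.648 = 6.648 mol Cl2; 11.05 mol is available, so H2 is limiting.
n(Cl2) consumed = (1/1) × 6.648 = 6.648 mol; remaining = 11.05 − 6.648 = 4.402 mol
V(Cl2) = nRT/P = 4.402 × 8.314 × 561.15 / 552 = 37.20 L

37.2 L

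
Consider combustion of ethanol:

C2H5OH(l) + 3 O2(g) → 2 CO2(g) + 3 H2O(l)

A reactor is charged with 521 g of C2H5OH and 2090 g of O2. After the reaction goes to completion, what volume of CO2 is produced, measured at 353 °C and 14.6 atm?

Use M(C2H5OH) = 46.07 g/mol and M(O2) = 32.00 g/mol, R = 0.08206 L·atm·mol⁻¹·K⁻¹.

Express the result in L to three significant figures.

n(C2H5OH) = 521 / 46.07 = 11.31 mol
n(O2) = 2090 / 32.00 = 65.31 mol
For 11.31 mol C2H5OH, stoichiometry requires (3/1) × 11.31 = 33.93 mol O2; 65.31 mol is available, so C2H5OH is limiting.
n(CO2) = (2/1) × 11.31 = 22.62 mol
V(CO2) = nRT/P = 22.62 × 0.08206 × 626.15 / 14.6 = 79.61 L

79.6 L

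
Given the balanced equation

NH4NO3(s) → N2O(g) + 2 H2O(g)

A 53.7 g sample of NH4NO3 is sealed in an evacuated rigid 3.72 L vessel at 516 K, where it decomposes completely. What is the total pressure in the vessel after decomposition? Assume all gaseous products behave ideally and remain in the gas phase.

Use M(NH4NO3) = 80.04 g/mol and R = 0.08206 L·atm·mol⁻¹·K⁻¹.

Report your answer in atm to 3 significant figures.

22.9 atm

n(NH4NO3) = 53.7 / 80.04 = 0.6709 mol
n(gas produced) = (3/1) × 0.6709 = 2.013 mol
P = nRT/V = 2.013 × 0.08206 × 516 / 3.72 = 22.91 atm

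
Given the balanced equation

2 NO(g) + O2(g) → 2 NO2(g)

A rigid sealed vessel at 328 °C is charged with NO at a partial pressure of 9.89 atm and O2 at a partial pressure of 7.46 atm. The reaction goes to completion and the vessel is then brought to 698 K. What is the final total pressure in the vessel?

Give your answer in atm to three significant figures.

14.4 atm

With V and T fixed, P_i ∝ n_i, so the mole ratios apply directly to partial pressures at 328 °C.
P(O2) required for 9.89 atm of NO = (1/2) × 9.89 = 4.945 atm; available 7.46 atm, so NO is limiting.
P(O2) remaining = 7.46 − (1/2) × 9.89 = 2.515 atm
P(gaseous products) = (2)/2 × 9.89 = 9.890 atm
P_total at 328 °C = 2.515 + 9.890 = 12.41 atm
Scaling to 698 K: P = 12.41 × 698/601.15 = 14.41 atm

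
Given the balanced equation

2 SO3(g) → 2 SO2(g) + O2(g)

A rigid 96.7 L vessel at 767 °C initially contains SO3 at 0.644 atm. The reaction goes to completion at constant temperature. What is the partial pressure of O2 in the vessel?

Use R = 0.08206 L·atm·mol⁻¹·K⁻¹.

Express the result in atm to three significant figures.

n(SO3)₀ = PV/RT = (0.644 × 96.7) / (0.08206 × 1040.15) = 0.7296 mol
n(O2) = (1/2) × 0.7296 = 0.3648 mol
P(O2) = nRT/V = 0.3648 × 0.08206 × 1040.15 / 96.7 = 0.3220 atm

0.322 atm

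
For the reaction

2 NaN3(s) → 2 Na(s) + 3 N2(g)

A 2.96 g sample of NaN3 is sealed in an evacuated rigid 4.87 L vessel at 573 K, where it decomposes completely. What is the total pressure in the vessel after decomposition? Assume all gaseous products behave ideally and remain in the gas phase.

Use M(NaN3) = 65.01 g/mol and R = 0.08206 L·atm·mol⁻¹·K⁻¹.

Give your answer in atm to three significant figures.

0.659 atm

n(NaN3) = 2.96 / 65.01 = 0.04553 mol
n(gas produced) = (3/2) × 0.04553 = 0.06829 mol
P = nRT/V = 0.06829 × 0.08206 × 573 / 4.87 = 0.6593 atm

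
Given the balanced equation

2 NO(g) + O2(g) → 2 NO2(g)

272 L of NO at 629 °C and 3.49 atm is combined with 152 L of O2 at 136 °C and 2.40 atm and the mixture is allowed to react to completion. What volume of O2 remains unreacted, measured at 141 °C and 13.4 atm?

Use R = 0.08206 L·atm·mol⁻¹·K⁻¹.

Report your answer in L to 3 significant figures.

n(NO) = PV/RT = (3.49 × 272) / (0.08206 × 902.15) = 12.82 mol
n(O2) = PV/RT = (2.40 × 152) / (0.08206 × 409.15) = 10.87 mol
For 12.82 mol NO, stoichiometry requires (1/2) × 12.82 = 6.410 mol O2; 10.87 mol is available, so NO is limiting.
n(O2) consumed = (1/2) × 12.82 = 6.410 mol; remaining = 10.87 − 6.410 = 4.460 mol
V(O2) = nRT/P = 4.460 × 0.08206 × 414.15 / 13.4 = 11.31 L

11.3 L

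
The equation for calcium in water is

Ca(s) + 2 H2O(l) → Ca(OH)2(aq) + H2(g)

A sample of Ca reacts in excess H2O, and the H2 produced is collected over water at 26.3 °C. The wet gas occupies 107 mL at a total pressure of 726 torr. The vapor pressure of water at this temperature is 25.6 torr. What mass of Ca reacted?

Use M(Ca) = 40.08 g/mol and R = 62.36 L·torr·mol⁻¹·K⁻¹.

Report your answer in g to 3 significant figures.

P(H2) = 726 − 25.6 = 700.4 torr
n(H2) = PV/RT = (700.4 × 0.1070) / (62.36 × 299.45) = 0.004013 mol
n(Ca) = (1/1) × 0.004013 = 0.004013 mol
m(Ca) = 0.004013 × 40.08 = 0.1608 g

0.161 g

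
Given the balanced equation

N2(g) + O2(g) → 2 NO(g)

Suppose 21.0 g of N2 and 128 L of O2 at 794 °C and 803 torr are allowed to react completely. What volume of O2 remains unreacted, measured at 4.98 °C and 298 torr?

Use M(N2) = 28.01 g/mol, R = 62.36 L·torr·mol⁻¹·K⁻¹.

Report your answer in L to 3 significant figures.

n(N2) = 21.0 / 28.01 = 0.7497 mol
n(O2) = PV/RT = (803 × 128) / (62.36 × 1067.15) = 1.545 mol
For 0.7497 mol N2, stoichiometry requires (1/1) × 0.7497 = 0.7497 mol O2; 1.545 mol is available, so N2 is limiting.
n(O2) consumed = (1/1) × 0.7497 = 0.7497 mol; remaining = 1.545 − 0.7497 = 0.7953 mol
V(O2) = nRT/P = 0.7953 × 62.36 × 278.13 / 298 = 46.29 L

46.3 L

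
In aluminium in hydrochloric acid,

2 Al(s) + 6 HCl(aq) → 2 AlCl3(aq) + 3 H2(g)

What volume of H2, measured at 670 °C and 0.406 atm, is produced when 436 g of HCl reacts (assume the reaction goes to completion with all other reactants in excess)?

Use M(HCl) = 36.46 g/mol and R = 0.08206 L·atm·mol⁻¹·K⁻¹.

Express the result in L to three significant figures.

1140 L

n(HCl) = 436.0 / 36.46 = 11.96 mol
n(H2) = (3/6) × 11.96 = 5.980 mol
V = nRT/P = 5.980 × 0.08206 × 943.15 / 0.406 = 1140 L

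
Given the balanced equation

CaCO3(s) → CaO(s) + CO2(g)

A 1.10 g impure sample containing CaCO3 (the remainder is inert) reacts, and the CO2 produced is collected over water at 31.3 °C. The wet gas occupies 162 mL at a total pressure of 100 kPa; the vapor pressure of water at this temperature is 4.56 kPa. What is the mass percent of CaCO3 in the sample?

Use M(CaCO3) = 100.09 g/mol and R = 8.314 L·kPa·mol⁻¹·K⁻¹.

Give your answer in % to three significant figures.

P(CO2) = 100 − 4.56 = 95.44 kPa
n(CO2) = PV/RT = (95.44 × 0.1620) / (8.314 × 304.45) = 0.006108 mol
n(CaCO3) = (1/1) × 0.006108 = 0.006108 mol
m(CaCO3) = 0.006108 × 100.09 = 0.6113 g
%CaCO3 = 0.6113 / 1.10 × 100 = 55.57%

55.6 %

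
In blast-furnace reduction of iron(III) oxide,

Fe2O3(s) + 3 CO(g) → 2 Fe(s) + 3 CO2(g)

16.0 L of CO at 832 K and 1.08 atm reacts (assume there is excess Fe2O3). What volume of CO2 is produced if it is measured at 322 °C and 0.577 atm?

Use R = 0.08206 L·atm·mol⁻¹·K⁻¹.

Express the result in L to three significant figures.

n(CO) = PV/RT = (1.08 × 16.0) / (0.08206 × 832) = 0.2531 mol
n(CO2) = (3/3) × 0.2531 = 0.2531 mol
V = nRT/P = 0.2531 × 0.08206 × 595.15 / 0.577 = 21.42 L

21.4 L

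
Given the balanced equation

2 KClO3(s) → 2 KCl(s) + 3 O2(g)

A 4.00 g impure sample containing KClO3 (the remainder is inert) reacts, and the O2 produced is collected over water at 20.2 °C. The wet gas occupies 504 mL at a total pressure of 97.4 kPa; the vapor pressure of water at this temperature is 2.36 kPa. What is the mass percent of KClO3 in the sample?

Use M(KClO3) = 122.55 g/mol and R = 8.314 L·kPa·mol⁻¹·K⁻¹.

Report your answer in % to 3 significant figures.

40.1 %

P(O2) = 97.4 − 2.36 = 95.04 kPa
n(O2) = PV/RT = (95.04 × 0.5040) / (8.314 × 293.35) = 0.01964 mol
n(KClO3) = (2/3) × 0.01964 = 0.01309 mol
m(KClO3) = 0.01309 × 122.55 = 1.604 g
%KClO3 = 1.604 / 4.00 × 100 = 40.10%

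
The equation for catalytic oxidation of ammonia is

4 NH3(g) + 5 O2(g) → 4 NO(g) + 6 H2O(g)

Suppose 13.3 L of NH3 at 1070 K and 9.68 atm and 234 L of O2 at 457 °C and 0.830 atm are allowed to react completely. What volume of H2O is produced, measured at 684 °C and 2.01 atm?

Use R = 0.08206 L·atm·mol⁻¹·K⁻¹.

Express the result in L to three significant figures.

85.9 L

n(NH3) = PV/RT = (9.68 × 13.3) / (0.08206 × 1070) = 1.466 mol
n(O2) = PV/RT = (0.830 × 234) / (0.08206 × 730.15) = 3.242 mol
For 1.466 mol NH3, stoichiometry requires (5/4) × 1.466 = 1.833 mol O2; 3.242 mol is available, so NH3 is limiting.
n(H2O) = (6/4) × 1.466 = 2.199 mol
V(H2O) = nRT/P = 2.199 × 0.08206 × 957.15 / 2.01 = 85.93 L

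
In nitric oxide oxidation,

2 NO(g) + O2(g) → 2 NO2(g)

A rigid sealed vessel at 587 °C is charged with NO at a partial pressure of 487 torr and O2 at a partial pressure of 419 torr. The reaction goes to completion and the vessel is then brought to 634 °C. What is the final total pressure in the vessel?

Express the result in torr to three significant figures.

699 torr

At constant V, partial pressures at 587 °C are proportional to moles, so apply stoichiometry directly to pressures.
P(O2) required for 487 torr of NO = (1/2) × 487 = 243.5 torr; available 419 torr, so NO is limiting.
P(O2) remaining = 419 − (1/2) × 487 = 175.5 torr
P(gaseous products) = (2)/2 × 487 = 487.0 torr
P_total at 587 °C = 175.5 + 487.0 = 662.5 torr
Scaling to 634 °C: P = 662.5 × 907.15/860.15 = 698.7 torr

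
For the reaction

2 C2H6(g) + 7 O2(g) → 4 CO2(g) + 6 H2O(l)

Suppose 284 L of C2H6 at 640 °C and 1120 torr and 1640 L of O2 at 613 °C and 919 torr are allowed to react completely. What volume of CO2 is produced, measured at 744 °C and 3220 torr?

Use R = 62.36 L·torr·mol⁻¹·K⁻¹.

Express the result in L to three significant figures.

n(C2H6) = PV/RT = (1120 × 284) / (62.36 × 913.15) = 5.586 mol
n(O2) = PV/RT = (919 × 1640) / (62.36 × 886.15) = 27.27 mol
For 5.586 mol C2H6, stoichiometry requires (7/2) × 5.586 = 19.55 mol O2; 27.27 mol is available, so C2H6 is limiting.
n(CO2) = (4/2) × 5.586 = 11.17 mol
V(CO2) = nRT/P = 11.17 × 62.36 × 1017.15 / 3220 = 220.0 L

220 L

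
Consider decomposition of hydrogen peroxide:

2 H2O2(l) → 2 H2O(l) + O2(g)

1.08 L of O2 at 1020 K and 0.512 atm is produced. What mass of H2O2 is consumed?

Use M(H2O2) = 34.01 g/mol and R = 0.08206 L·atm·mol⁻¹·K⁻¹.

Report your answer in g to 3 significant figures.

n(O2) = PV/RT = (0.512 × 1.08) / (0.08206 × 1020) = 0.006606 mol
n(H2O2) = (2/1) × 0.006606 = 0.01321 mol
m(H2O2) = 0.01321 × 34.01 = 0.4493 g

0.449 g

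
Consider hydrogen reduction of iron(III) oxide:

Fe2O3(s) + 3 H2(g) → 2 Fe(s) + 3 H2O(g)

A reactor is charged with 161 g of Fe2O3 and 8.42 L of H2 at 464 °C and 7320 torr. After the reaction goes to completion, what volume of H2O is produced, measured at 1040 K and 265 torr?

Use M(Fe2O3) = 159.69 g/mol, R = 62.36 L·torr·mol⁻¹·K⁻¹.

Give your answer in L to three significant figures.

328 L

n(Fe2O3) = 161 / 159.69 = 1.008 mol
n(H2) = PV/RT = (7320 × 8.42) / (62.36 × 737.15) = 1.341 mol
For 1.008 mol Fe2O3, stoichiometry requires (3/1) × 1.008 = 3.024 mol H2; 1.341 mol is available, so H2 is limiting.
n(H2O) = (3/3) × 1.341 = 1.341 mol
V(H2O) = nRT/P = 1.341 × 62.36 × 1040 / 265 = 328.2 L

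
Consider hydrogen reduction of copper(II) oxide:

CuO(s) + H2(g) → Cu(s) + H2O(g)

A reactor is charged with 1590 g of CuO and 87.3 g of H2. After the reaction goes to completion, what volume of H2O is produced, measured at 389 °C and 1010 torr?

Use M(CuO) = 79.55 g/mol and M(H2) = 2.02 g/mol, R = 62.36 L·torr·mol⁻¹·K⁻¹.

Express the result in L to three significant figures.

n(CuO) = 1590 / 79.55 = 19.99 mol
n(H2) = 87.3 / 2.02 = 43.22 mol
For 19.99 mol CuO, stoichiometry requires (1/1) × 19.99 = 19.99 mol H2; 43.22 mol is available, so CuO is limiting.
n(H2O) = (1/1) × 19.99 = 19.99 mol
V(H2O) = nRT/P = 19.99 × 62.36 × 662.15 / 1010 = 817.2 L

817 L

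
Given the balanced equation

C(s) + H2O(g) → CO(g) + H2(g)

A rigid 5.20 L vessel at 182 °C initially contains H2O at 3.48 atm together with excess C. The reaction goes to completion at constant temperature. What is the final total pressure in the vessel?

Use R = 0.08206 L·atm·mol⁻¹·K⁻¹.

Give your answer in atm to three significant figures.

Since T and V are fixed, P_final/P_initial = n_final/n_initial = 2/1.
P_final = (2/1) × 3.48 = 6.960 atm

6.96 atm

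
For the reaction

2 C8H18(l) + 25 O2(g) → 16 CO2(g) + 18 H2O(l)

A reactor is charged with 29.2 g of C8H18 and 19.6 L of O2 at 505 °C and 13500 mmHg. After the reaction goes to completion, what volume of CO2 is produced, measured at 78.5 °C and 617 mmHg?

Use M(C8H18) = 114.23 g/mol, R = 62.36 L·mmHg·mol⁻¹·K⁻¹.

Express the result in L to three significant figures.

n(C8H18) = 29.2 / 114.23 = 0.2556 mol
n(O2) = PV/RT = (13500 × 19.6) / (62.36 × 778.15) = 5.453 mol
For 0.2556 mol C8H18, stoichiometry requires (25/2) × 0.2556 = 3.195 mol O2; 5.453 mol is available, so C8H18 is limiting.
n(CO2) = (16/2) × 0.2556 = 2.045 mol
V(CO2) = nRT/P = 2.045 × 62.36 × 351.65 / 617 = 72.68 L

72.7 L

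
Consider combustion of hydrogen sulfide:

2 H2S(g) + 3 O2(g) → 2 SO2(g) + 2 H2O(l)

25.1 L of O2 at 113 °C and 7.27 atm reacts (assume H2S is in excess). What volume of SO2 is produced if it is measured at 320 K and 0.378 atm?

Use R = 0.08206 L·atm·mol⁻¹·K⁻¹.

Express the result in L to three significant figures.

267 L

n(O2) = PV/RT = (7.27 × 25.1) / (0.08206 × 386.15) = 5.759 mol
n(SO2) = (2/3) × 5.759 = 3.839 mol
V = nRT/P = 3.839 × 0.08206 × 320 / 0.378 = 266.7 L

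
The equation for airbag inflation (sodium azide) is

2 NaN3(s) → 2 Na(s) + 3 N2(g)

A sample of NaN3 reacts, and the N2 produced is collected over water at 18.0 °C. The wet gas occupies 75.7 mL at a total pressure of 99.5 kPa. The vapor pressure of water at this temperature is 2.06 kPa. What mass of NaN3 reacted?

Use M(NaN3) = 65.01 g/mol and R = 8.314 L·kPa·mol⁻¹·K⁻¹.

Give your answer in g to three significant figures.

0.132 g

P(N2) = 99.5 − 2.06 = 97.44 kPa
n(N2) = PV/RT = (97.44 × 0.07570) / (8.314 × 291.15) = 0.003047 mol
n(NaN3) = (2/3) × 0.003047 = 0.002031 mol
m(NaN3) = 0.002031 × 65.01 = 0.1320 g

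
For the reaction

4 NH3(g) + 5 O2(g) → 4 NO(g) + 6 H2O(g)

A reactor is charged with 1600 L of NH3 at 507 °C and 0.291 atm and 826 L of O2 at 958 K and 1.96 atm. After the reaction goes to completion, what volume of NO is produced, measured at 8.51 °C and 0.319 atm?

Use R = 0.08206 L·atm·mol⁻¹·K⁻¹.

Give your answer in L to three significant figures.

n(NH3) = PV/RT = (0.291 × 1600) / (0.08206 × 780.15) = 7.273 mol
n(O2) = PV/RT = (1.96 × 826) / (0.08206 × 958) = 20.59 mol
For 7.273 mol NH3, stoichiometry requires (5/4) × 7.273 = 9.091 mol O2; 20.59 mol is available, so NH3 is limiting.
n(NO) = (4/4) × 7.273 = 7.273 mol
V(NO) = nRT/P = 7.273 × 0.08206 × 281.66 / 0.319 = 527.0 L

527 L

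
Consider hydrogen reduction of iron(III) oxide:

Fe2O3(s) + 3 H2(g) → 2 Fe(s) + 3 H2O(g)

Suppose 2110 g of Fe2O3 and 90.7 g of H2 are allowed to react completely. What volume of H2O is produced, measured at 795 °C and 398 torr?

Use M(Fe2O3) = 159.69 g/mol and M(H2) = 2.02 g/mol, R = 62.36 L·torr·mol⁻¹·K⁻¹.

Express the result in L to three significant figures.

n(Fe2O3) = 2110 / 159.69 = 13.21 mol
n(H2) = 90.7 / 2.02 = 44.90 mol
For 13.21 mol Fe2O3, stoichiometry requires (3/1) × 13.21 = 39.63 mol H2; 44.90 mol is available, so Fe2O3 is limiting.
n(H2O) = (3/1) × 13.21 = 39.63 mol
V(H2O) = nRT/P = 39.63 × 62.36 × 1068.15 / 398 = 6633 L

6630 L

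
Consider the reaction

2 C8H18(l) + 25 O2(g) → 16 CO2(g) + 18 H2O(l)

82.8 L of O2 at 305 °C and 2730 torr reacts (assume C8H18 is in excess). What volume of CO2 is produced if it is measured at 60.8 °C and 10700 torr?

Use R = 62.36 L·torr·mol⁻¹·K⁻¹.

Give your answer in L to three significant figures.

n(O2) = PV/RT = (2730 × 82.8) / (62.36 × 578.15) = 6.270 mol
n(CO2) = (16/25) × 6.270 = 4.013 mol
V = nRT/P = 4.013 × 62.36 × 333.95 / 10700 = 7.810 L

7.81 L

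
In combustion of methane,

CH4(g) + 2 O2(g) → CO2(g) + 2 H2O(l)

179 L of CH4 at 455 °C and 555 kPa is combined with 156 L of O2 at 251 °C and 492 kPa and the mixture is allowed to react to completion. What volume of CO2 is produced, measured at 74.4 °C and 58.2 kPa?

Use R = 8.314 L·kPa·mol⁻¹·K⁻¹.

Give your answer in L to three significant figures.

437 L

n(CH4) = PV/RT = (555 × 179) / (8.314 × 728.15) = 16.41 mol
n(O2) = PV/RT = (492 × 156) / (8.314 × 524.15) = 17.61 mol
For 16.41 mol CH4, stoichiometry requires (2/1) × 16.41 = 32.82 mol O2; 17.61 mol is available, so O2 is limiting.
n(CO2) = (1/2) × 17.61 = 8.805 mol
V(CO2) = nRT/P = 8.805 × 8.314 × 347.55 / 58.2 = 437.2 L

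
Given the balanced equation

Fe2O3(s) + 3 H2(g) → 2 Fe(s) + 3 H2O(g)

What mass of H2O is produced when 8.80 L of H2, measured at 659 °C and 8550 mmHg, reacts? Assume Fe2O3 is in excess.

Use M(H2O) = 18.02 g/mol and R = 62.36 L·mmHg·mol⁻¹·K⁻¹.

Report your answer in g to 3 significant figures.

n(H2) = PV/RT = (8550 × 8.80) / (62.36 × 932.15) = 1.294 mol
n(H2O) = (3/3) × 1.294 = 1.294 mol
m(H2O) = 1.294 × 18.02 = 23.32 g

23.3 g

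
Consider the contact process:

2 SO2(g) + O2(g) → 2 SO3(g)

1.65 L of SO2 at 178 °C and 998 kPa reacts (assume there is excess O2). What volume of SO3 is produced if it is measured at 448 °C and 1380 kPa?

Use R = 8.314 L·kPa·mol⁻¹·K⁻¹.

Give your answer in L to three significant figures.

n(SO2) = PV/RT = (998 × 1.65) / (8.314 × 451.15) = 0.4390 mol
n(SO3) = (2/2) × 0.4390 = 0.4390 mol
V = nRT/P = 0.4390 × 8.314 × 721.15 / 1380 = 1.907 L

1.91 L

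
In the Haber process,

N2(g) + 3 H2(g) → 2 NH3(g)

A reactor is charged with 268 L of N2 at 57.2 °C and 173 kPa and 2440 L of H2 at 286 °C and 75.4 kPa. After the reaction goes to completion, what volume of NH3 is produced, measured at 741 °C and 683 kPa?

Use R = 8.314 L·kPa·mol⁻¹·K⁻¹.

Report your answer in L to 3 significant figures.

326 L

n(N2) = PV/RT = (173 × 268) / (8.314 × 330.35) = 16.88 mol
n(H2) = PV/RT = (75.4 × 2440) / (8.314 × 559.15) = 39.58 mol
For 16.88 mol N2, stoichiometry requires (3/1) × 16.88 = 50.64 mol H2; 39.58 mol is available, so H2 is limiting.
n(NH3) = (2/3) × 39.58 = 26.39 mol
V(NH3) = nRT/P = 26.39 × 8.314 × 1014.15 / 683 = 325.8 L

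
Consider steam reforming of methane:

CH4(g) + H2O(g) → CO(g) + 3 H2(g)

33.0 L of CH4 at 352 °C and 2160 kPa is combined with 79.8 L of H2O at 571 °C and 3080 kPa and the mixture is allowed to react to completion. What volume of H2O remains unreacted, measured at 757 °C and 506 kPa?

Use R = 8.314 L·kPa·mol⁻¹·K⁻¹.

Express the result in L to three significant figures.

n(CH4) = PV/RT = (2160 × 33.0) / (8.314 × 625.15) = 13.71 mol
n(H2O) = PV/RT = (3080 × 79.8) / (8.314 × 844.15) = 35.02 mol
For 13.71 mol CH4, stoichiometry requires (1/1) × 13.71 = 13.71 mol H2O; 35.02 mol is available, so CH4 is limiting.
n(H2O) consumed = (1/1) × 13.71 = 13.71 mol; remaining = 35.02 − 13.71 = 21.31 mol
V(H2O) = nRT/P = 21.31 × 8.314 × 1030.15 / 506 = 360.7 L

361 L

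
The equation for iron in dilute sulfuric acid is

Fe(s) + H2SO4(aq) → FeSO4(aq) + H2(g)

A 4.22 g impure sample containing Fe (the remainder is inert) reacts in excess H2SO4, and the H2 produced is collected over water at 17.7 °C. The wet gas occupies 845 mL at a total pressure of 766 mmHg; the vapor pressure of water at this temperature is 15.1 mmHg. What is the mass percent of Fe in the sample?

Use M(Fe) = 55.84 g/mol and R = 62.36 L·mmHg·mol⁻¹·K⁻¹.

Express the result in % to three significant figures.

P(H2) = 766 − 15.1 = 750.9 mmHg
n(H2) = PV/RT = (750.9 × 0.8450) / (62.36 × 290.85) = 0.03498 mol
n(Fe) = (1/1) × 0.03498 = 0.03498 mol
m(Fe) = 0.03498 × 55.84 = 1.953 g
%Fe = 1.953 / 4.22 × 100 = 46.28%

46.3 %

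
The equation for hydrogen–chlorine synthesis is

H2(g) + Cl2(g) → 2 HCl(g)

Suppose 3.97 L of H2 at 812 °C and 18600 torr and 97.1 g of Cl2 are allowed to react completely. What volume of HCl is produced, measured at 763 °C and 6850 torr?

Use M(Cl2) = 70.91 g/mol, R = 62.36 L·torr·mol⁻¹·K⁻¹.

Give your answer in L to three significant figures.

20.6 L

n(H2) = PV/RT = (18600 × 3.97) / (62.36 × 1085.15) = 1.091 mol
n(Cl2) = 97.1 / 70.91 = 1.369 mol
For 1.091 mol H2, stoichiometry requires (1/1) × 1.091 = 1.091 mol Cl2; 1.369 mol is available, so H2 is limiting.
n(HCl) = (2/1) × 1.091 = 2.182 mol
V(HCl) = nRT/P = 2.182 × 62.36 × 1036.15 / 6850 = 20.58 L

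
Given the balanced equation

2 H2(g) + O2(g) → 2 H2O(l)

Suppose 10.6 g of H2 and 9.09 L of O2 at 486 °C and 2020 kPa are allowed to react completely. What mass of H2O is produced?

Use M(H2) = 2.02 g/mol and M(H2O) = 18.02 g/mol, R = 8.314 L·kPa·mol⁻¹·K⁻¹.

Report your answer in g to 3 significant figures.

n(H2) = 10.6 / 2.02 = 5.248 mol
n(O2) = PV/RT = (2020 × 9.09) / (8.314 × 759.15) = 2.909 mol
For 5.248 mol H2, stoichiometry requires (1/2) × 5.248 = 2.624 mol O2; 2.909 mol is available, so H2 is limiting.
n(H2O) = (2/2) × 5.248 = 5.248 mol
m(H2O) = 5.248 × 18.02 = 94.57 g

94.6 g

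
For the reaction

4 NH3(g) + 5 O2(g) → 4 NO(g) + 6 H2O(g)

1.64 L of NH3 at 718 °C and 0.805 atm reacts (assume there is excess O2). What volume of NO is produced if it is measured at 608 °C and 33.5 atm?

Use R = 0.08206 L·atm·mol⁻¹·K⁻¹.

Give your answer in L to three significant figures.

0.0350 L

n(NH3) = PV/RT = (0.805 × 1.64) / (0.08206 × 991.15) = 0.01623 mol
n(NO) = (4/4) × 0.01623 = 0.01623 mol
V = nRT/P = 0.01623 × 0.08206 × 881.15 / 33.5 = 0.03503 L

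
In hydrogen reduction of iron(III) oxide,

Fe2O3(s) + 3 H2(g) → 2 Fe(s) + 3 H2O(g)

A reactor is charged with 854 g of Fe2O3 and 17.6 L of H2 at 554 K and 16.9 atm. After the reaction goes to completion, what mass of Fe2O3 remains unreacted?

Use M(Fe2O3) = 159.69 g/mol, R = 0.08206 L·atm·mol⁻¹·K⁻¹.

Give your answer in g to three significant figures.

n(Fe2O3) = 854 / 159.69 = 5.348 mol
n(H2) = PV/RT = (16.9 × 17.6) / (0.08206 × 554) = 6.543 mol
For 5.348 mol Fe2O3, stoichiometry requires (3/1) × 5.348 = 16.04 mol H2; 6.543 mol is available, so H2 is limiting.
n(Fe2O3) consumed = (1/3) × 6.543 = 2.181 mol; remaining = 5.348 − 2.181 = 3.167 mol
m(Fe2O3) = 3.167 × 159.69 = 505.7 g

506 g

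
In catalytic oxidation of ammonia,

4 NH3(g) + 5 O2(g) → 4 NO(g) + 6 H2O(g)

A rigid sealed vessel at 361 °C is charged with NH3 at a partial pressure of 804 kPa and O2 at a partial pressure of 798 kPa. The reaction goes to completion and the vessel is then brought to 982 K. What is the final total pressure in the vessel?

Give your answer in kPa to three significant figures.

Because the vessel is rigid and T is held at 361 °C, work the stoichiometry in partial pressures (P_i = n_iRT/V).
P(O2) required for 804 kPa of NH3 = (5/4) × 804 = 1005 kPa; available 798 kPa, so O2 is limiting.
P(NH3) remaining = 804 − (4/5) × 798 = 165.6 kPa
P(gaseous products) = (4+6)/5 × 798 = 1596 kPa
P_total at 361 °C = 165.6 + 1596 = 1762 kPa
Scaling to 982 K: P = 1762 × 982/634.15 = 2729 kPa

2730 kPa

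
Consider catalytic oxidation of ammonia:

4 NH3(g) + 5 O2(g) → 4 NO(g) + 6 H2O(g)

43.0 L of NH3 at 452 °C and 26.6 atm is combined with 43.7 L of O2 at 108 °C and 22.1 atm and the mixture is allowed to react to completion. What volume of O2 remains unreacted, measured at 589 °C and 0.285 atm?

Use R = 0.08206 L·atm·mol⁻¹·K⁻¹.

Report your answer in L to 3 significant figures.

1700 L

n(NH3) = PV/RT = (26.6 × 43.0) / (0.08206 × 725.15) = 19.22 mol
n(O2) = PV/RT = (22.1 × 43.7) / (0.08206 × 381.15) = 30.88 mol
For 19.22 mol NH3, stoichiometry requires (5/4) × 19.22 = 24.02 mol O2; 30.88 mol is available, so NH3 is limiting.
n(O2) consumed = (5/4) × 19.22 = 24.02 mol; remaining = 30.88 − 24.02 = 6.860 mol
V(O2) = nRT/P = 6.860 × 0.08206 × 862.15 / 0.285 = 1703 L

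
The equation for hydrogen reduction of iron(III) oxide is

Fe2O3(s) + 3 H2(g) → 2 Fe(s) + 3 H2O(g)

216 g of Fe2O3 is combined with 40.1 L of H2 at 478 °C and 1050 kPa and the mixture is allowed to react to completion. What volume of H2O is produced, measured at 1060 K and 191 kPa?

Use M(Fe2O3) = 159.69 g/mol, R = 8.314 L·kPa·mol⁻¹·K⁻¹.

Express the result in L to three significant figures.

n(Fe2O3) = 216 / 159.69 = 1.353 mol
n(H2) = PV/RT = (1050 × 40.1) / (8.314 × 751.15) = 6.742 mol
For 1.353 mol Fe2O3, stoichiometry requires (3/1) × 1.353 = 4.059 mol H2; 6.742 mol is available, so Fe2O3 is limiting.
n(H2O) = (3/1) × 1.353 = 4.059 mol
V(H2O) = nRT/P = 4.059 × 8.314 × 1060 / 191 = 187.3 L

187 L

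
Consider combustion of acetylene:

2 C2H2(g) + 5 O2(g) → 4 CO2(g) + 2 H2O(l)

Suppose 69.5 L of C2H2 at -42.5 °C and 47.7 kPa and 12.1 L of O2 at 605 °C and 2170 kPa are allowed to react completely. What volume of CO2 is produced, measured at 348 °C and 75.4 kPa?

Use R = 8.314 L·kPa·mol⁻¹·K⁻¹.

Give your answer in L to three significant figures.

197 L

n(C2H2) = PV/RT = (47.7 × 69.5) / (8.314 × 230.65) = 1.729 mol
n(O2) = PV/RT = (2170 × 12.1) / (8.314 × 878.15) = 3.596 mol
For 1.729 mol C2H2, stoichiometry requires (5/2) × 1.729 = 4.322 mol O2; 3.596 mol is available, so O2 is limiting.
n(CO2) = (4/5) × 3.596 = 2.877 mol
V(CO2) = nRT/P = 2.877 × 8.314 × 621.15 / 75.4 = 197.0 L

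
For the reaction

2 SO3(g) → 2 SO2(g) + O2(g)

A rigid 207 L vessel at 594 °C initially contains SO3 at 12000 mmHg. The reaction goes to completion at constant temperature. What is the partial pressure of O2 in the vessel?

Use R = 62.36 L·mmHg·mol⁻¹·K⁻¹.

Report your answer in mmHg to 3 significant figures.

n(SO3)₀ = PV/RT = (12000 × 207) / (62.36 × 867.15) = 45.94 mol
n(O2) = (1/2) × 45.94 = 22.97 mol
P(O2) = nRT/V = 22.97 × 62.36 × 867.15 / 207 = 6001 mmHg

6000 mmHg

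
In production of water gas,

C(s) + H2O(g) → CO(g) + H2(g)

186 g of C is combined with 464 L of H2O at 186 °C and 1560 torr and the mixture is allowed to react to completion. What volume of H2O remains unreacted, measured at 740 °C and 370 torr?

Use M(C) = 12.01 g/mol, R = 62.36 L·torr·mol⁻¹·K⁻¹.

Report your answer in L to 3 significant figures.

n(C) = 186 / 12.01 = 15.49 mol
n(H2O) = PV/RT = (1560 × 464) / (62.36 × 459.15) = 25.28 mol
For 15.49 mol C, stoichiometry requires (1/1) × 15.49 = 15.49 mol H2O; 25.28 mol is available, so C is limiting.
n(H2O) consumed = (1/1) × 15.49 = 15.49 mol; remaining = 25.28 − 15.49 = 9.790 mol
V(H2O) = nRT/P = 9.790 × 62.36 × 1013.15 / 370 = 1672 L

1670 L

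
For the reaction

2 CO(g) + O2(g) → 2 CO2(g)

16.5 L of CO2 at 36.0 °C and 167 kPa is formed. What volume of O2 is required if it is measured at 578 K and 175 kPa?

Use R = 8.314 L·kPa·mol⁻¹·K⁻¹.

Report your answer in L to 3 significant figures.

14.7 L

n(CO2) = PV/RT = (167 × 16.5) / (8.314 × 309.15) = 1.072 mol
n(O2) = (1/2) × 1.072 = 0.5360 mol
V = nRT/P = 0.5360 × 8.314 × 578 / 175 = 14.72 L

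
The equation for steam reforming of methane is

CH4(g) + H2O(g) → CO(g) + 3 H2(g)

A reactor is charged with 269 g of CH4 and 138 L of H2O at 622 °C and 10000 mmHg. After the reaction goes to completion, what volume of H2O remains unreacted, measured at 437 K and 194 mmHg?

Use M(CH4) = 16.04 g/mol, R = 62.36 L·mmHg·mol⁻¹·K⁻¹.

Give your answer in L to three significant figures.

n(CH4) = 269 / 16.04 = 16.77 mol
n(H2O) = PV/RT = (10000 × 138) / (62.36 × 895.15) = 24.72 mol
For 16.77 mol CH4, stoichiometry requires (1/1) × 16.77 = 16.77 mol H2O; 24.72 mol is available, so CH4 is limiting.
n(H2O) consumed = (1/1) × 16.77 = 16.77 mol; remaining = 24.72 − 16.77 = 7.950 mol
V(H2O) = nRT/P = 7.950 × 62.36 × 437 / 194 = 1117 L

1120 L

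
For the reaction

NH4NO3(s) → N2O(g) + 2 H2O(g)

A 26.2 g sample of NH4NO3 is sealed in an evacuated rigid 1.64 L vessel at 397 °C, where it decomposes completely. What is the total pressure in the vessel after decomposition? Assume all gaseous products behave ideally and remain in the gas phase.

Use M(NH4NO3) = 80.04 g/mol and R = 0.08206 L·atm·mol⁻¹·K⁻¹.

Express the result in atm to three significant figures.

n(NH4NO3) = 26.2 / 80.04 = 0.3273 mol
n(gas produced) = (3/1) × 0.3273 = 0.9819 mol
P = nRT/V = 0.9819 × 0.08206 × 670.15 / 1.64 = 32.93 atm

32.9 atm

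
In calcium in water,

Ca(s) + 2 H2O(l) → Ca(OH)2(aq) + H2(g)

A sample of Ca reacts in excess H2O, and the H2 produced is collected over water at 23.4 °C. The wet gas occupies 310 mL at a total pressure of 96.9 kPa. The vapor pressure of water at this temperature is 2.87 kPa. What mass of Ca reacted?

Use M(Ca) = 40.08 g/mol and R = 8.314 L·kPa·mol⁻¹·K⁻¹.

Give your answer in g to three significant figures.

0.474 g

P(H2) = 96.9 − 2.87 = 94.03 kPa
n(H2) = PV/RT = (94.03 × 0.3100) / (8.314 × 296.55) = 0.01182 mol
n(Ca) = (1/1) × 0.01182 = 0.01182 mol
m(Ca) = 0.01182 × 40.08 = 0.4737 g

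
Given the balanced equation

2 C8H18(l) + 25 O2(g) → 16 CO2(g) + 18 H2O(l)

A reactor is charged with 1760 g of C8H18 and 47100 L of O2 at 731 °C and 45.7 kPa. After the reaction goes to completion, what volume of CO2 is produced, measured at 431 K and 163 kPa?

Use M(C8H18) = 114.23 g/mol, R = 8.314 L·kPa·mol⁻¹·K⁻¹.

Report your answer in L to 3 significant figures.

2710 L

n(C8H18) = 1760 / 114.23 = 15.41 mol
n(O2) = PV/RT = (45.7 × 47100) / (8.314 × 1004.15) = 257.8 mol
For 15.41 mol C8H18, stoichiometry requires (25/2) × 15.41 = 192.6 mol O2; 257.8 mol is available, so C8H18 is limiting.
n(CO2) = (16/2) × 15.41 = 123.3 mol
V(CO2) = nRT/P = 123.3 × 8.314 × 431 / 163 = 2711 L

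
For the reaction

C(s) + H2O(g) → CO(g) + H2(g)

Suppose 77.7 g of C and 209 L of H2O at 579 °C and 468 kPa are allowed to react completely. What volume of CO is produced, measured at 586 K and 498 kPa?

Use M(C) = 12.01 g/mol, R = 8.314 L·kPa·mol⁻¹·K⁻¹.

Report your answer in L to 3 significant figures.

n(C) = 77.7 / 12.01 = 6.470 mol
n(H2O) = PV/RT = (468 × 209) / (8.314 × 852.15) = 13.81 mol
For 6.470 mol C, stoichiometry requires (1/1) × 6.470 = 6.470 mol H2O; 13.81 mol is available, so C is limiting.
n(CO) = (1/1) × 6.470 = 6.470 mol
V(CO) = nRT/P = 6.470 × 8.314 × 586 / 498 = 63.30 L

63.3 L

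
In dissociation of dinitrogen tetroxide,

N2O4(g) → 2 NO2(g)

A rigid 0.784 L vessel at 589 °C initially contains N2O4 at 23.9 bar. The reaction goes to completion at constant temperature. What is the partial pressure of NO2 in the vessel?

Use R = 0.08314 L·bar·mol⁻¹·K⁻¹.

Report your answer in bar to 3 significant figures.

n(N2O4)₀ = PV/RT = (23.9 × 0.784) / (0.08314 × 862.15) = 0.2614 mol
n(NO2) = (2/1) × 0.2614 = 0.5228 mol
P(NO2) = nRT/V = 0.5228 × 0.08314 × 862.15 / 0.784 = 47.80 bar

47.8 bar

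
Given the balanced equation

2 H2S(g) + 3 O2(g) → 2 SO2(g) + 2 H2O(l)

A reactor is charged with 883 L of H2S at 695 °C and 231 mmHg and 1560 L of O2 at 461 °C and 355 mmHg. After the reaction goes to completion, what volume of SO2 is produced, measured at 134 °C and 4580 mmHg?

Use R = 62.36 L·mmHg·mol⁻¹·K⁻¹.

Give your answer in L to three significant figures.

n(H2S) = PV/RT = (231 × 883) / (62.36 × 968.15) = 3.379 mol
n(O2) = PV/RT = (355 × 1560) / (62.36 × 734.15) = 12.10 mol
For 3.379 mol H2S, stoichiometry requires (3/2) × 3.379 = 5.069 mol O2; 12.10 mol is available, so H2S is limiting.
n(SO2) = (2/2) × 3.379 = 3.379 mol
V(SO2) = nRT/P = 3.379 × 62.36 × 407.15 / 4580 = 18.73 L

18.7 L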